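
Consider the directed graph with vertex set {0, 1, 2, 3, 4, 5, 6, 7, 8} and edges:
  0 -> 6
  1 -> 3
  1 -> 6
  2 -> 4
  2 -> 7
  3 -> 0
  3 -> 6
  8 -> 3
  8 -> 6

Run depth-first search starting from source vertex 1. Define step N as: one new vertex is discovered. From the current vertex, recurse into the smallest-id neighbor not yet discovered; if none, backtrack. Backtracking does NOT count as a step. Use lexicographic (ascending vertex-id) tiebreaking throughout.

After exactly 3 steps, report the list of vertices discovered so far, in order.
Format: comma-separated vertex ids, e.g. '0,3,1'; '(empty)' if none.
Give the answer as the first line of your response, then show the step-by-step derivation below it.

1,3,0

step 1: discover 1; path=1; order=1
step 2: discover 3; path=1>3; order=1,3
step 3: discover 0; path=1>3>0; order=1,3,0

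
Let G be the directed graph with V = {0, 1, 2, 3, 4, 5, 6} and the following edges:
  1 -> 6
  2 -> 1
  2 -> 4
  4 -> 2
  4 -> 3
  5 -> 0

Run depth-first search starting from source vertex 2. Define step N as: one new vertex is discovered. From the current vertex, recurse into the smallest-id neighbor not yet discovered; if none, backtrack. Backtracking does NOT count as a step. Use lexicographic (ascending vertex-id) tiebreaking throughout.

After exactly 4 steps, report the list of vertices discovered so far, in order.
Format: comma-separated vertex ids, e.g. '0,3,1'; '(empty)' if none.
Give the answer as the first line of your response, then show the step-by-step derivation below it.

2,1,6,4

step 1: discover 2; path=2; order=2
step 2: discover 1; path=2>1; order=2,1
step 3: discover 6; path=2>1>6; order=2,1,6
step 4: discover 4; path=2>4; order=2,1,6,4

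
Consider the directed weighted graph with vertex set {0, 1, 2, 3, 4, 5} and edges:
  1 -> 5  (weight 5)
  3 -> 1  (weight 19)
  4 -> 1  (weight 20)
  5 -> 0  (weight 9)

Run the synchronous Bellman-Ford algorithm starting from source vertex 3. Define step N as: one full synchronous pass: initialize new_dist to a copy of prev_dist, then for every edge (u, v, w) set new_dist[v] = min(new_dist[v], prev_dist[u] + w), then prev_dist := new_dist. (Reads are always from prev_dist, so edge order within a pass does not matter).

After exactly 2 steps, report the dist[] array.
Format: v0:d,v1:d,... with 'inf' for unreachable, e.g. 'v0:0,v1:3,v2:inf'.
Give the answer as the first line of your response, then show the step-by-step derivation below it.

v0:inf,v1:19,v2:inf,v3:0,v4:inf,v5:24

step 1: dist = v0:inf,v1:19,v2:inf,v3:0,v4:inf,v5:inf
step 2: dist = v0:inf,v1:19,v2:inf,v3:0,v4:inf,v5:24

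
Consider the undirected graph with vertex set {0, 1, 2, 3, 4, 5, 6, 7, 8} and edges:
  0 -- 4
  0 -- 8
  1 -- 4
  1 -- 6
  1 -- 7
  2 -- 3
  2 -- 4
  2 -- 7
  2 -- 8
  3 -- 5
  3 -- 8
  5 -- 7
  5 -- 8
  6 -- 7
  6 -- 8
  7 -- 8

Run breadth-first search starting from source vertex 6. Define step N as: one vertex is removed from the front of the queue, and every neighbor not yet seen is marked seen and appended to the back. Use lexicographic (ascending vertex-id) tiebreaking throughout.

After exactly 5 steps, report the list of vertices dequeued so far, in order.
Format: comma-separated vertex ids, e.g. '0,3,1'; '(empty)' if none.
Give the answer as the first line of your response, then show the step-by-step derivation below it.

6,1,7,8,4

step 1: dequeue 6; queue=[1,7,8]; order=6
step 2: dequeue 1; queue=[7,8,4]; order=6,1
step 3: dequeue 7; queue=[8,4,2,5]; order=6,1,7
step 4: dequeue 8; queue=[4,2,5,0,3]; order=6,1,7,8
step 5: dequeue 4; queue=[2,5,0,3]; order=6,1,7,8,4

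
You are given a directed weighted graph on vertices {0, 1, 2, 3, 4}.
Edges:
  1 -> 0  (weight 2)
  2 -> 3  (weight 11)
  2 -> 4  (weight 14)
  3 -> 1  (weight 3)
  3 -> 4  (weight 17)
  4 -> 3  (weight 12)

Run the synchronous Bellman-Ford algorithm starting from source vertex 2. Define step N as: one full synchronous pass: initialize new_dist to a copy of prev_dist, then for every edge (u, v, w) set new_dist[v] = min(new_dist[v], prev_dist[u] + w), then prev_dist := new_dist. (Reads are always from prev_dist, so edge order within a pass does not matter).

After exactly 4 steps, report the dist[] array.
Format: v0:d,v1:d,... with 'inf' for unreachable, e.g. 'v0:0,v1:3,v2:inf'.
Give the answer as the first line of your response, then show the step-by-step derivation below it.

v0:16,v1:14,v2:0,v3:11,v4:14

step 1: dist = v0:inf,v1:inf,v2:0,v3:11,v4:14
step 2: dist = v0:inf,v1:14,v2:0,v3:11,v4:14
step 3: dist = v0:16,v1:14,v2:0,v3:11,v4:14
step 4: dist = v0:16,v1:14,v2:0,v3:11,v4:14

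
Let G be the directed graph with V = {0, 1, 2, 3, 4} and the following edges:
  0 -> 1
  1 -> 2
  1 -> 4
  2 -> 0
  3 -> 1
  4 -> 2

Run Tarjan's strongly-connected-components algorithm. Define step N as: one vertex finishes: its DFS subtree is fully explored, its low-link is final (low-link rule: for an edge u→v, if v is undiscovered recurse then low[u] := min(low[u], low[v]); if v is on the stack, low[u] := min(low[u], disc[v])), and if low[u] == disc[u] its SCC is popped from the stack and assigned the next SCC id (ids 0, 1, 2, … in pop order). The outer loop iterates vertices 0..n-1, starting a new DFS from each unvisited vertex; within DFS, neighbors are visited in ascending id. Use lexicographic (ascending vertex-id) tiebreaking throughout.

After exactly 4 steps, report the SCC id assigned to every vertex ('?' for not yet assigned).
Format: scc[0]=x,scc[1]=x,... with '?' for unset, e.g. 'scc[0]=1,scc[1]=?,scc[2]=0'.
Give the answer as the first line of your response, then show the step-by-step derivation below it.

scc[0]=0,scc[1]=0,scc[2]=0,scc[3]=?,scc[4]=0

step 1: low=(low[0]=0,low[1]=1,low[2]=0,low[3]=?,low[4]=?); scc=(scc[0]=?,scc[1]=?,scc[2]=?,scc[3]=?,scc[4]=?)
step 2: low=(low[0]=0,low[1]=0,low[2]=0,low[3]=?,low[4]=2); scc=(scc[0]=?,scc[1]=?,scc[2]=?,scc[3]=?,scc[4]=?)
step 3: low=(low[0]=0,low[1]=0,low[2]=0,low[3]=?,low[4]=2); scc=(scc[0]=?,scc[1]=?,scc[2]=?,scc[3]=?,scc[4]=?)
step 4: low=(low[0]=0,low[1]=0,low[2]=0,low[3]=?,low[4]=2); scc=(scc[0]=0,scc[1]=0,scc[2]=0,scc[3]=?,scc[4]=0)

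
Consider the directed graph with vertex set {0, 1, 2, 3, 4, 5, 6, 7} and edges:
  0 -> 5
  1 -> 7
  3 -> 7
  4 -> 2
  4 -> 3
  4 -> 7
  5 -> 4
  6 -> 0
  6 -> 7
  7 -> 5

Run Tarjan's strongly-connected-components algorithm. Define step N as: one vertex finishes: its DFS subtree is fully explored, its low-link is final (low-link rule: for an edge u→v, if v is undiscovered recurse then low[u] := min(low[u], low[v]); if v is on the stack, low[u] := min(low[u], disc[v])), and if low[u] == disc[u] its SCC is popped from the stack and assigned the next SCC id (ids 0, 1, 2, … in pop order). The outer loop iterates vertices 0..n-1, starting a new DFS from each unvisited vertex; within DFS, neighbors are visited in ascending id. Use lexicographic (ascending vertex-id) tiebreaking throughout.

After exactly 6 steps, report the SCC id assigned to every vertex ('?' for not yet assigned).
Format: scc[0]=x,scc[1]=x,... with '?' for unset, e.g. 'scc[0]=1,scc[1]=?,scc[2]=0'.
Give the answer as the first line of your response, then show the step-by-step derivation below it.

scc[0]=2,scc[1]=?,scc[2]=0,scc[3]=1,scc[4]=1,scc[5]=1,scc[6]=?,scc[7]=1

step 1: low=(low[0]=0,low[1]=?,low[2]=3,low[3]=?,low[4]=2,low[5]=1,low[6]=?,low[7]=?); scc=(scc[0]=?,scc[1]=?,scc[2]=0,scc[3]=?,scc[4]=?,scc[5]=?,scc[6]=?,scc[7]=?)
step 2: low=(low[0]=0,low[1]=?,low[2]=3,low[3]=4,low[4]=2,low[5]=1,low[6]=?,low[7]=1); scc=(scc[0]=?,scc[1]=?,scc[2]=0,scc[3]=?,scc[4]=?,scc[5]=?,scc[6]=?,scc[7]=?)
step 3: low=(low[0]=0,low[1]=?,low[2]=3,low[3]=1,low[4]=2,low[5]=1,low[6]=?,low[7]=1); scc=(scc[0]=?,scc[1]=?,scc[2]=0,scc[3]=?,scc[4]=?,scc[5]=?,scc[6]=?,scc[7]=?)
step 4: low=(low[0]=0,low[1]=?,low[2]=3,low[3]=1,low[4]=1,low[5]=1,low[6]=?,low[7]=1); scc=(scc[0]=?,scc[1]=?,scc[2]=0,scc[3]=?,scc[4]=?,scc[5]=?,scc[6]=?,scc[7]=?)
step 5: low=(low[0]=0,low[1]=?,low[2]=3,low[3]=1,low[4]=1,low[5]=1,low[6]=?,low[7]=1); scc=(scc[0]=?,scc[1]=?,scc[2]=0,scc[3]=1,scc[4]=1,scc[5]=1,scc[6]=?,scc[7]=1)
step 6: low=(low[0]=0,low[1]=?,low[2]=3,low[3]=1,low[4]=1,low[5]=1,low[6]=?,low[7]=1); scc=(scc[0]=2,scc[1]=?,scc[2]=0,scc[3]=1,scc[4]=1,scc[5]=1,scc[6]=?,scc[7]=1)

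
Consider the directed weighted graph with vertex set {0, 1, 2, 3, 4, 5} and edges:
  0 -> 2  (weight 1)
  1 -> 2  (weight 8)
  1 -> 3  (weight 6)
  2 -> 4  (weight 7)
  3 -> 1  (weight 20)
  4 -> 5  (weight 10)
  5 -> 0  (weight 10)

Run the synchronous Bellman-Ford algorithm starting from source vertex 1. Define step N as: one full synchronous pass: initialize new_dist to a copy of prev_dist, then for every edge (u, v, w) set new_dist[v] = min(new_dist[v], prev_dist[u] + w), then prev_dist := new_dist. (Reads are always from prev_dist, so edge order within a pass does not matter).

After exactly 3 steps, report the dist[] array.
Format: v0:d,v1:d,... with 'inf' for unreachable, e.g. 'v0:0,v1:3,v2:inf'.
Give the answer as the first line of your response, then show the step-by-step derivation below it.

v0:inf,v1:0,v2:8,v3:6,v4:15,v5:25

step 1: dist = v0:inf,v1:0,v2:8,v3:6,v4:inf,v5:inf
step 2: dist = v0:inf,v1:0,v2:8,v3:6,v4:15,v5:inf
step 3: dist = v0:inf,v1:0,v2:8,v3:6,v4:15,v5:25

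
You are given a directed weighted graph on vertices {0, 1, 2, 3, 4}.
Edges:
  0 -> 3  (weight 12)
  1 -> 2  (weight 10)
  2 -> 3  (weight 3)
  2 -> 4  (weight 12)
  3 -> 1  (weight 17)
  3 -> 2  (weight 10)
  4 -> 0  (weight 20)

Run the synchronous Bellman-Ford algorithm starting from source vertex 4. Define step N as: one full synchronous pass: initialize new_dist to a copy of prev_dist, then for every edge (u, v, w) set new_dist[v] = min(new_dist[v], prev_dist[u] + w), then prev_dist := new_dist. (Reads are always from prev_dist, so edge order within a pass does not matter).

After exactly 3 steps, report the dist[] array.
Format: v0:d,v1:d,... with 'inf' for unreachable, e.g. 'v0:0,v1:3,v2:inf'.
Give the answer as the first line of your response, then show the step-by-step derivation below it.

v0:20,v1:49,v2:42,v3:32,v4:0

step 1: dist = v0:20,v1:inf,v2:inf,v3:inf,v4:0
step 2: dist = v0:20,v1:inf,v2:inf,v3:32,v4:0
step 3: dist = v0:20,v1:49,v2:42,v3:32,v4:0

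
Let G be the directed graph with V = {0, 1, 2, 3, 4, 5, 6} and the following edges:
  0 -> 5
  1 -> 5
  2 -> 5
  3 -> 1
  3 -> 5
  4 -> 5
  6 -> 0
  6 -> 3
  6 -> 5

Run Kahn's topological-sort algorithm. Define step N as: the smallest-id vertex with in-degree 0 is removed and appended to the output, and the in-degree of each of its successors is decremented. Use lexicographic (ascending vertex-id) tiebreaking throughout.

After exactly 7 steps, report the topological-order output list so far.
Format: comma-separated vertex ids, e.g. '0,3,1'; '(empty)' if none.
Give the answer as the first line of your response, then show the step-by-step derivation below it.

2,4,6,0,3,1,5

step 1: output 2; order=[2]; indeg=(1,1,0,1,0,5,0)
step 2: output 4; order=[2,4]; indeg=(1,1,0,1,0,4,0)
step 3: output 6; order=[2,4,6]; indeg=(0,1,0,0,0,3,0)
step 4: output 0; order=[2,4,6,0]; indeg=(0,1,0,0,0,2,0)
step 5: output 3; order=[2,4,6,0,3]; indeg=(0,0,0,0,0,1,0)
step 6: output 1; order=[2,4,6,0,3,1]; indeg=(0,0,0,0,0,0,0)
step 7: output 5; order=[2,4,6,0,3,1,5]; indeg=(0,0,0,0,0,0,0)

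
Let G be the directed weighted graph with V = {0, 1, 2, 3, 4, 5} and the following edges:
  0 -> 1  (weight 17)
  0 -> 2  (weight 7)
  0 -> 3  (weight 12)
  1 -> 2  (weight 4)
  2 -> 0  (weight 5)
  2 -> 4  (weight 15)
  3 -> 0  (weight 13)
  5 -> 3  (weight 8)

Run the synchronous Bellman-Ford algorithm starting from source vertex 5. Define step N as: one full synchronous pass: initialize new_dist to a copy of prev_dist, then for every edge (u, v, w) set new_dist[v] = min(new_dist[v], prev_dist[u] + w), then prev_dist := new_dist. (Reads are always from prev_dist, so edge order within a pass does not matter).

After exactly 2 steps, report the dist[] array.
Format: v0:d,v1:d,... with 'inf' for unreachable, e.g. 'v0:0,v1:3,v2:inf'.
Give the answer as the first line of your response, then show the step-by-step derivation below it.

v0:21,v1:inf,v2:inf,v3:8,v4:inf,v5:0

step 1: dist = v0:inf,v1:inf,v2:inf,v3:8,v4:inf,v5:0
step 2: dist = v0:21,v1:inf,v2:inf,v3:8,v4:inf,v5:0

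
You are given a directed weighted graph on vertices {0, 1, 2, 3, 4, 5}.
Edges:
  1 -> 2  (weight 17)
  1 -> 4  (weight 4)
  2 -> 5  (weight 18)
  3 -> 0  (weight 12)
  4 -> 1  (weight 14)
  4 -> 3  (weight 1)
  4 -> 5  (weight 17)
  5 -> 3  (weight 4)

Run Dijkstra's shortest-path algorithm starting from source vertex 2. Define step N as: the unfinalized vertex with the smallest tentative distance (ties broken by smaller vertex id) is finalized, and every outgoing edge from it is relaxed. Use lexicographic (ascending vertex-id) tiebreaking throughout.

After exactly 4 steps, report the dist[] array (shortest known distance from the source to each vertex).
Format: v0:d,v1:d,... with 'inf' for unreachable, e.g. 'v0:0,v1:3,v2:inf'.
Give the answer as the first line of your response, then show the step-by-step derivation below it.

v0:34,v1:inf,v2:0,v3:22,v4:inf,v5:18

step 1: dist = v0:inf,v1:inf,v2:0,v3:inf,v4:inf,v5:18
step 2: dist = v0:inf,v1:inf,v2:0,v3:22,v4:inf,v5:18
step 3: dist = v0:34,v1:inf,v2:0,v3:22,v4:inf,v5:18
step 4: dist = v0:34,v1:inf,v2:0,v3:22,v4:inf,v5:18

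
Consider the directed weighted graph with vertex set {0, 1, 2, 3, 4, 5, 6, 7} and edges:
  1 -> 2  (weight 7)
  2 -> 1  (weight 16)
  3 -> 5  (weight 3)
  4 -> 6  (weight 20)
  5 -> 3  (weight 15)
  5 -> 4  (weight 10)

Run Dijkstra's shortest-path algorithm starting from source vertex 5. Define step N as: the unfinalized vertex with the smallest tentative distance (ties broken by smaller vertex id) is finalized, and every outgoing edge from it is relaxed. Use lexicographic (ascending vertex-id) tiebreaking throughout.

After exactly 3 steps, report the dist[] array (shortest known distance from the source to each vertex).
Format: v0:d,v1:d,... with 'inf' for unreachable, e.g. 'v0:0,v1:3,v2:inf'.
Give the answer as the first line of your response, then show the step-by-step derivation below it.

v0:inf,v1:inf,v2:inf,v3:15,v4:10,v5:0,v6:30,v7:inf

step 1: dist = v0:inf,v1:inf,v2:inf,v3:15,v4:10,v5:0,v6:inf,v7:inf
step 2: dist = v0:inf,v1:inf,v2:inf,v3:15,v4:10,v5:0,v6:30,v7:inf
step 3: dist = v0:inf,v1:inf,v2:inf,v3:15,v4:10,v5:0,v6:30,v7:inf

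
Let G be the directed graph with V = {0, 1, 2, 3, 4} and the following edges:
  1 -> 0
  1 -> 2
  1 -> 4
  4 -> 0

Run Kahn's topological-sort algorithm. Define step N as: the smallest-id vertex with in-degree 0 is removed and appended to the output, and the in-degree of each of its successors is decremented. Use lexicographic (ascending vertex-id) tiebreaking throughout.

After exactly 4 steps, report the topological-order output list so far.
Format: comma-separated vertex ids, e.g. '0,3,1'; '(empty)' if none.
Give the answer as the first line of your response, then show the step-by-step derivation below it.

1,2,3,4

step 1: output 1; order=[1]; indeg=(1,0,0,0,0)
step 2: output 2; order=[1,2]; indeg=(1,0,0,0,0)
step 3: output 3; order=[1,2,3]; indeg=(1,0,0,0,0)
step 4: output 4; order=[1,2,3,4]; indeg=(0,0,0,0,0)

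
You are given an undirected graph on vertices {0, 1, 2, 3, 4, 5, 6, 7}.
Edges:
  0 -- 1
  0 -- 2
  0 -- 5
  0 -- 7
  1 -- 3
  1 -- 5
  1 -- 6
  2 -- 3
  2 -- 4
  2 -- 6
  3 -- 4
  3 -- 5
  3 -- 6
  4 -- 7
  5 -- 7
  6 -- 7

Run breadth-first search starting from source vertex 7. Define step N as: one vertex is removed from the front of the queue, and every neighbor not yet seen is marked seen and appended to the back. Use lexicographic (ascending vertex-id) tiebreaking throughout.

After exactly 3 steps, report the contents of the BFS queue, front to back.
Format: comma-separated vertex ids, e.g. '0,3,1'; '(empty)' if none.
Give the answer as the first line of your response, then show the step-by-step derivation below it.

5,6,1,2,3

step 1: dequeue 7; queue=[0,4,5,6]; order=7
step 2: dequeue 0; queue=[4,5,6,1,2]; order=7,0
step 3: dequeue 4; queue=[5,6,1,2,3]; order=7,0,4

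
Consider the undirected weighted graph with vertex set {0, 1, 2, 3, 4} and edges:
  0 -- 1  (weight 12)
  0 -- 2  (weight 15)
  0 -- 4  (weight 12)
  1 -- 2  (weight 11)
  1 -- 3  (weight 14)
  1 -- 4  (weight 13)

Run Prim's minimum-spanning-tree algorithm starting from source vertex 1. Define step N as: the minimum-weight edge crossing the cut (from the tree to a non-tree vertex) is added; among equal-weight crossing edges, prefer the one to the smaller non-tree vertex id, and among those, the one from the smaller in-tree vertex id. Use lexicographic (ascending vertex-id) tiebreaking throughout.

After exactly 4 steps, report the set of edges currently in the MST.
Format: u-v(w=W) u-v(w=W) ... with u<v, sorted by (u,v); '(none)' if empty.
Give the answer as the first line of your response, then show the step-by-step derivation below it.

0-1(w=12) 0-4(w=12) 1-2(w=11) 1-3(w=14)

step 1: add edge 1-2 (w=11); MST = {1-2(w=11)}
step 2: add edge 0-1 (w=12); MST = {0-1(w=12) 1-2(w=11)}
step 3: add edge 0-4 (w=12); MST = {0-1(w=12) 0-4(w=12) 1-2(w=11)}
step 4: add edge 1-3 (w=14); MST = {0-1(w=12) 0-4(w=12) 1-2(w=11) 1-3(w=14)}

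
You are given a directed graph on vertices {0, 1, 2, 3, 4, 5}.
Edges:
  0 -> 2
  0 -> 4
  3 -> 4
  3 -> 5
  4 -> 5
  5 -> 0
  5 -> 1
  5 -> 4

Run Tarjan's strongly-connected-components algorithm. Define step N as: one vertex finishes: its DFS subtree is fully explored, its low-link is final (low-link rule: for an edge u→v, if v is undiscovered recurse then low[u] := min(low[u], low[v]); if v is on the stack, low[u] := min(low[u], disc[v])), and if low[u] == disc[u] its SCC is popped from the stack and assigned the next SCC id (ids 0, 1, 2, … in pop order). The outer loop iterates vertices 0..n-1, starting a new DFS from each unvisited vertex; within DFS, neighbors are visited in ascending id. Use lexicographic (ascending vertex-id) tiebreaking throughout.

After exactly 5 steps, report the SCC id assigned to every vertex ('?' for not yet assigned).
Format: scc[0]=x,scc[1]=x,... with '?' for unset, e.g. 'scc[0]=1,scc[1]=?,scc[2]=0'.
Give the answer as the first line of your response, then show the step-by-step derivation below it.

scc[0]=2,scc[1]=1,scc[2]=0,scc[3]=?,scc[4]=2,scc[5]=2

step 1: low=(low[0]=0,low[1]=?,low[2]=1,low[3]=?,low[4]=?,low[5]=?); scc=(scc[0]=?,scc[1]=?,scc[2]=0,scc[3]=?,scc[4]=?,scc[5]=?)
step 2: low=(low[0]=0,low[1]=4,low[2]=1,low[3]=?,low[4]=2,low[5]=0); scc=(scc[0]=?,scc[1]=1,scc[2]=0,scc[3]=?,scc[4]=?,scc[5]=?)
step 3: low=(low[0]=0,low[1]=4,low[2]=1,low[3]=?,low[4]=2,low[5]=0); scc=(scc[0]=?,scc[1]=1,scc[2]=0,scc[3]=?,scc[4]=?,scc[5]=?)
step 4: low=(low[0]=0,low[1]=4,low[2]=1,low[3]=?,low[4]=0,low[5]=0); scc=(scc[0]=?,scc[1]=1,scc[2]=0,scc[3]=?,scc[4]=?,scc[5]=?)
step 5: low=(low[0]=0,low[1]=4,low[2]=1,low[3]=?,low[4]=0,low[5]=0); scc=(scc[0]=2,scc[1]=1,scc[2]=0,scc[3]=?,scc[4]=2,scc[5]=2)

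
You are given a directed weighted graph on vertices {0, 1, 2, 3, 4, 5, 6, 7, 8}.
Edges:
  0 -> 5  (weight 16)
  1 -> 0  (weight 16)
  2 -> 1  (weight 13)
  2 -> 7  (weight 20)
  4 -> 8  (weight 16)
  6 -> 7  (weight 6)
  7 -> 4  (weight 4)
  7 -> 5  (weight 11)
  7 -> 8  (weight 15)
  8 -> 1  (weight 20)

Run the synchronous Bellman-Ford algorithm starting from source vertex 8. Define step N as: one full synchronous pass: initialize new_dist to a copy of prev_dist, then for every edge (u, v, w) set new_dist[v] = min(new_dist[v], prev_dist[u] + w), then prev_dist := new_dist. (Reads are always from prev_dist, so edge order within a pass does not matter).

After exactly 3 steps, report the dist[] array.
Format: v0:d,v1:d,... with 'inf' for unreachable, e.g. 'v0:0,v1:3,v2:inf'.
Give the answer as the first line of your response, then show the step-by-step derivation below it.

v0:36,v1:20,v2:inf,v3:inf,v4:inf,v5:52,v6:inf,v7:inf,v8:0

step 1: dist = v0:inf,v1:20,v2:inf,v3:inf,v4:inf,v5:inf,v6:inf,v7:inf,v8:0
step 2: dist = v0:36,v1:20,v2:inf,v3:inf,v4:inf,v5:inf,v6:inf,v7:inf,v8:0
step 3: dist = v0:36,v1:20,v2:inf,v3:inf,v4:inf,v5:52,v6:inf,v7:inf,v8:0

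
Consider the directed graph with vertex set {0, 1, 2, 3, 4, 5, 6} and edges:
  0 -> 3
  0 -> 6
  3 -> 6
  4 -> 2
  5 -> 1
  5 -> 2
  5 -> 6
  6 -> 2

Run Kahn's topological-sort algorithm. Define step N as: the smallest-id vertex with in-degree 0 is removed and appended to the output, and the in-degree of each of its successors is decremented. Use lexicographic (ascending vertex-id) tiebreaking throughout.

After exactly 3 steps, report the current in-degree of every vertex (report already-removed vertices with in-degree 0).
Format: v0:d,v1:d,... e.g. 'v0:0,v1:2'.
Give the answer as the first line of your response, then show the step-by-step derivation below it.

v0:0,v1:1,v2:2,v3:0,v4:0,v5:0,v6:1

step 1: output 0; order=[0]; indeg=(0,1,3,0,0,0,2)
step 2: output 3; order=[0,3]; indeg=(0,1,3,0,0,0,1)
step 3: output 4; order=[0,3,4]; indeg=(0,1,2,0,0,0,1)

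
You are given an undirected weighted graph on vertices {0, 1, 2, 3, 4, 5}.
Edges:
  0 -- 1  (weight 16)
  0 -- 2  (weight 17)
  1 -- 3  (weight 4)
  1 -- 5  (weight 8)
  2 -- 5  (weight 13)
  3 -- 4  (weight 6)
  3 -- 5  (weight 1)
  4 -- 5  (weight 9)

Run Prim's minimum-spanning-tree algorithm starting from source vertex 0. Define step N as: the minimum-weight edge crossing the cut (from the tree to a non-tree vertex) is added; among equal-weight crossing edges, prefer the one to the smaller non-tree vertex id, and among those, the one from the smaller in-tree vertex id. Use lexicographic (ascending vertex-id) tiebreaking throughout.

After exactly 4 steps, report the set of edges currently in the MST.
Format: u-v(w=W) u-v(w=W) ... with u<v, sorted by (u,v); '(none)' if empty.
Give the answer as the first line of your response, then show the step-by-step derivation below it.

0-1(w=16) 1-3(w=4) 3-4(w=6) 3-5(w=1)

step 1: add edge 0-1 (w=16); MST = {0-1(w=16)}
step 2: add edge 1-3 (w=4); MST = {0-1(w=16) 1-3(w=4)}
step 3: add edge 3-5 (w=1); MST = {0-1(w=16) 1-3(w=4) 3-5(w=1)}
step 4: add edge 3-4 (w=6); MST = {0-1(w=16) 1-3(w=4) 3-4(w=6) 3-5(w=1)}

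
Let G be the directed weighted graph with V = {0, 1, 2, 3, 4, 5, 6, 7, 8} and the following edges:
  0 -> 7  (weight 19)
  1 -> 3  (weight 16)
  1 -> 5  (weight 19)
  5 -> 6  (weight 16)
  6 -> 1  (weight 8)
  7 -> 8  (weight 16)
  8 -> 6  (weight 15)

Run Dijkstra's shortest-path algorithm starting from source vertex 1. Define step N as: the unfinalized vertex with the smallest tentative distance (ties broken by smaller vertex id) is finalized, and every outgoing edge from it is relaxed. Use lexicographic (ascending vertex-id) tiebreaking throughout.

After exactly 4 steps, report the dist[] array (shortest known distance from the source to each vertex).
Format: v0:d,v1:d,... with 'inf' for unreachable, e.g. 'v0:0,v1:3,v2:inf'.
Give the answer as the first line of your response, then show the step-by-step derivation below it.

v0:inf,v1:0,v2:inf,v3:16,v4:inf,v5:19,v6:35,v7:inf,v8:inf

step 1: dist = v0:inf,v1:0,v2:inf,v3:16,v4:inf,v5:19,v6:inf,v7:inf,v8:inf
step 2: dist = v0:inf,v1:0,v2:inf,v3:16,v4:inf,v5:19,v6:inf,v7:inf,v8:inf
step 3: dist = v0:inf,v1:0,v2:inf,v3:16,v4:inf,v5:19,v6:35,v7:inf,v8:inf
step 4: dist = v0:inf,v1:0,v2:inf,v3:16,v4:inf,v5:19,v6:35,v7:inf,v8:inf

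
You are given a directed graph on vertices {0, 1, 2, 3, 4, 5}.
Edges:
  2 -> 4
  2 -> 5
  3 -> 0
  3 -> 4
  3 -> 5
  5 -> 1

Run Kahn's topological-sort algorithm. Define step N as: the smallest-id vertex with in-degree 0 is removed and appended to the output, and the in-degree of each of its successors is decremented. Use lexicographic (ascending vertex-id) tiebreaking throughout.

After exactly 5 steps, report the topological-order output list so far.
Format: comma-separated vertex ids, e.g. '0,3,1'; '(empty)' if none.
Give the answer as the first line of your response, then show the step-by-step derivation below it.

2,3,0,4,5

step 1: output 2; order=[2]; indeg=(1,1,0,0,1,1)
step 2: output 3; order=[2,3]; indeg=(0,1,0,0,0,0)
step 3: output 0; order=[2,3,0]; indeg=(0,1,0,0,0,0)
step 4: output 4; order=[2,3,0,4]; indeg=(0,1,0,0,0,0)
step 5: output 5; order=[2,3,0,4,5]; indeg=(0,0,0,0,0,0)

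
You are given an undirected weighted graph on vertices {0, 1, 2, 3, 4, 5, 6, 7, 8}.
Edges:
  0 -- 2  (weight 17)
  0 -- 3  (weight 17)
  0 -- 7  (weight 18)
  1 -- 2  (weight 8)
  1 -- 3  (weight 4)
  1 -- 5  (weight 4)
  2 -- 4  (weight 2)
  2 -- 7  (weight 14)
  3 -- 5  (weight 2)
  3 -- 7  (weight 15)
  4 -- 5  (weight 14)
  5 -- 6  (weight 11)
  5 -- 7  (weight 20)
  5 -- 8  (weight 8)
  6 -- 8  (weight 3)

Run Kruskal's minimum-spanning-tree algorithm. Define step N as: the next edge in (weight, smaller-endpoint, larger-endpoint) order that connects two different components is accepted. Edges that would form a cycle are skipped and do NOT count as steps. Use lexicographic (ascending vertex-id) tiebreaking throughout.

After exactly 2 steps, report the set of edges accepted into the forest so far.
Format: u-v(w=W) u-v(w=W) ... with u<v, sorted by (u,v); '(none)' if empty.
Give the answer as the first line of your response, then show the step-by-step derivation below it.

2-4(w=2) 3-5(w=2)

step 1: add edge 2-4 (w=2); MST = {2-4(w=2)}
step 2: add edge 3-5 (w=2); MST = {2-4(w=2) 3-5(w=2)}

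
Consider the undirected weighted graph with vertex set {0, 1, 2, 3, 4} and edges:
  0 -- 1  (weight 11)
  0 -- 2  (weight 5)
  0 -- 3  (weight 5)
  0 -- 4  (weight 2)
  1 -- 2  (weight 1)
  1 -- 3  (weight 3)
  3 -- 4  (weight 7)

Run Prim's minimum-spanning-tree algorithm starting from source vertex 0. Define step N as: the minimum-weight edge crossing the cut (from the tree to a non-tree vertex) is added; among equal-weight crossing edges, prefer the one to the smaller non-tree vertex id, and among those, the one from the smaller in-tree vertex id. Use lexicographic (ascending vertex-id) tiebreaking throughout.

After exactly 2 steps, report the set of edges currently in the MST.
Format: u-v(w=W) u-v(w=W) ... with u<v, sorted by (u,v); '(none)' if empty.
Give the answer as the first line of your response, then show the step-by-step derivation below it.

0-2(w=5) 0-4(w=2)

step 1: add edge 0-4 (w=2); MST = {0-4(w=2)}
step 2: add edge 0-2 (w=5); MST = {0-2(w=5) 0-4(w=2)}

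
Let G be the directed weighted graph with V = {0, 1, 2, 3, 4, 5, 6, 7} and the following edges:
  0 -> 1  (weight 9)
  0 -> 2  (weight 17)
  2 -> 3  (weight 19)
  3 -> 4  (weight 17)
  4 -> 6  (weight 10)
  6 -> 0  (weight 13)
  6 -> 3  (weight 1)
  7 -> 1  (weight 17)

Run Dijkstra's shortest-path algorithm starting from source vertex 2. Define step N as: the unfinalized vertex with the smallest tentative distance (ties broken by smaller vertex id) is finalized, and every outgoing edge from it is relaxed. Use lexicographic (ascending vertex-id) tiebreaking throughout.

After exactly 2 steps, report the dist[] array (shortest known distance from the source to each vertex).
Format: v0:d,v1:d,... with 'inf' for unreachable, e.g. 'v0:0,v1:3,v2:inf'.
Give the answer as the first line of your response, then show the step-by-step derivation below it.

v0:inf,v1:inf,v2:0,v3:19,v4:36,v5:inf,v6:inf,v7:inf

step 1: dist = v0:inf,v1:inf,v2:0,v3:19,v4:inf,v5:inf,v6:inf,v7:inf
step 2: dist = v0:inf,v1:inf,v2:0,v3:19,v4:36,v5:inf,v6:inf,v7:inf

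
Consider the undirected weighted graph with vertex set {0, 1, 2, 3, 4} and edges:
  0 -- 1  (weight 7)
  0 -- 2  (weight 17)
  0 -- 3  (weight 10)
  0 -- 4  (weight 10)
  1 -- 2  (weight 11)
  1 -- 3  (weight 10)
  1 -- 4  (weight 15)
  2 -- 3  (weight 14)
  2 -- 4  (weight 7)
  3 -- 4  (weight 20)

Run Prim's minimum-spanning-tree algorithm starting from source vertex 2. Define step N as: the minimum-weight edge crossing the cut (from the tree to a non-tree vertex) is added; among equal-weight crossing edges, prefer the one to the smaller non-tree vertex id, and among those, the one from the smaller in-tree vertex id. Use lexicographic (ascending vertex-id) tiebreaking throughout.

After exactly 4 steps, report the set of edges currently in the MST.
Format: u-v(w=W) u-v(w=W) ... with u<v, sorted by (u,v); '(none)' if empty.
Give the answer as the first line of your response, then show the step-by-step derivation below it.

0-1(w=7) 0-3(w=10) 0-4(w=10) 2-4(w=7)

step 1: add edge 2-4 (w=7); MST = {2-4(w=7)}
step 2: add edge 0-4 (w=10); MST = {0-4(w=10) 2-4(w=7)}
step 3: add edge 0-1 (w=7); MST = {0-1(w=7) 0-4(w=10) 2-4(w=7)}
step 4: add edge 0-3 (w=10); MST = {0-1(w=7) 0-3(w=10) 0-4(w=10) 2-4(w=7)}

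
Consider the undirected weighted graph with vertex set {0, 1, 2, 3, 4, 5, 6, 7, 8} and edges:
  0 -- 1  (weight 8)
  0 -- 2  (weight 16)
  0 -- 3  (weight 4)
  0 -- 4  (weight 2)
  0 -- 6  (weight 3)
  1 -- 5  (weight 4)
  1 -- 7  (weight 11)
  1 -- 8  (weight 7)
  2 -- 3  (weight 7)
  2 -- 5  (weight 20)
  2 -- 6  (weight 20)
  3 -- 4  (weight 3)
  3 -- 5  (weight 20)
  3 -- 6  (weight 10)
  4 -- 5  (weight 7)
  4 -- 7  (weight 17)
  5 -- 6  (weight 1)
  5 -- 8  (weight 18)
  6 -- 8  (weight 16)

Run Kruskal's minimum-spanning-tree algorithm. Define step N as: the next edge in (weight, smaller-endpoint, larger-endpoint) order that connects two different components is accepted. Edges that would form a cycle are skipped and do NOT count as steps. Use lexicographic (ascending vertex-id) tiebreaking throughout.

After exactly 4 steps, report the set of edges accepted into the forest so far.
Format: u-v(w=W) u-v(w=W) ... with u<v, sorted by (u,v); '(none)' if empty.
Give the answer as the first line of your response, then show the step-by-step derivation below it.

0-4(w=2) 0-6(w=3) 3-4(w=3) 5-6(w=1)

step 1: add edge 5-6 (w=1); MST = {5-6(w=1)}
step 2: add edge 0-4 (w=2); MST = {0-4(w=2) 5-6(w=1)}
step 3: add edge 0-6 (w=3); MST = {0-4(w=2) 0-6(w=3) 5-6(w=1)}
step 4: add edge 3-4 (w=3); MST = {0-4(w=2) 0-6(w=3) 3-4(w=3) 5-6(w=1)}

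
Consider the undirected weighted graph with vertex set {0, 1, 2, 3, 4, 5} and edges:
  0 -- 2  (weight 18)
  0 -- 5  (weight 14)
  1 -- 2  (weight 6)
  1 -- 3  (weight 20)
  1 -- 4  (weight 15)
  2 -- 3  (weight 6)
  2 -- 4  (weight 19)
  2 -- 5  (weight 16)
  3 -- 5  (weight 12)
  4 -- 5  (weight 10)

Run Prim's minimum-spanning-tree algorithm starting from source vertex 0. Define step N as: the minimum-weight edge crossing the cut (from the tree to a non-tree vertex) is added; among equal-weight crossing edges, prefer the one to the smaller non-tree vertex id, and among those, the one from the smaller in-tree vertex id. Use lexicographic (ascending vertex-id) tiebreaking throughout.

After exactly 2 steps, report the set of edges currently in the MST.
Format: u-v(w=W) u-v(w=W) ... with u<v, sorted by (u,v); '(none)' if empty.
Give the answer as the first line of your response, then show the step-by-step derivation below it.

0-5(w=14) 4-5(w=10)

step 1: add edge 0-5 (w=14); MST = {0-5(w=14)}
step 2: add edge 4-5 (w=10); MST = {0-5(w=14) 4-5(w=10)}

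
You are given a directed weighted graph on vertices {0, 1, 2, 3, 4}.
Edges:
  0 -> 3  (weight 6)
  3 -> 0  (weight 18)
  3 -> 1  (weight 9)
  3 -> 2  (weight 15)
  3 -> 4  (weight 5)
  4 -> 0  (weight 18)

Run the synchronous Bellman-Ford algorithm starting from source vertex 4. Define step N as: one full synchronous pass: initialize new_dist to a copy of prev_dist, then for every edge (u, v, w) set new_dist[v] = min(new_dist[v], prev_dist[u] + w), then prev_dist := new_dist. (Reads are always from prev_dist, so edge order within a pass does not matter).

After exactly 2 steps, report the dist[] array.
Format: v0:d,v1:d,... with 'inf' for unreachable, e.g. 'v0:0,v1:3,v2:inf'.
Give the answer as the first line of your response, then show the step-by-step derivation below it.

v0:18,v1:inf,v2:inf,v3:24,v4:0

step 1: dist = v0:18,v1:inf,v2:inf,v3:inf,v4:0
step 2: dist = v0:18,v1:inf,v2:inf,v3:24,v4:0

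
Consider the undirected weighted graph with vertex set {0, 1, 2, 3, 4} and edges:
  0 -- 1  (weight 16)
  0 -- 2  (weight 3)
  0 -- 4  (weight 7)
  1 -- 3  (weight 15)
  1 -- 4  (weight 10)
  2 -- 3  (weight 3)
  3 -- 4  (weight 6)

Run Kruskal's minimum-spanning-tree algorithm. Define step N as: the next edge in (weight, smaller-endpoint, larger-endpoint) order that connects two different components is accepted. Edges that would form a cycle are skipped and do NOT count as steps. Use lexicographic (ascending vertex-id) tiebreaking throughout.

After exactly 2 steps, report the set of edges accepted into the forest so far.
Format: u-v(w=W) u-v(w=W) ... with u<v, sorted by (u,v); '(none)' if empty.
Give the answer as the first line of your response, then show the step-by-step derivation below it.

0-2(w=3) 2-3(w=3)

step 1: add edge 0-2 (w=3); MST = {0-2(w=3)}
step 2: add edge 2-3 (w=3); MST = {0-2(w=3) 2-3(w=3)}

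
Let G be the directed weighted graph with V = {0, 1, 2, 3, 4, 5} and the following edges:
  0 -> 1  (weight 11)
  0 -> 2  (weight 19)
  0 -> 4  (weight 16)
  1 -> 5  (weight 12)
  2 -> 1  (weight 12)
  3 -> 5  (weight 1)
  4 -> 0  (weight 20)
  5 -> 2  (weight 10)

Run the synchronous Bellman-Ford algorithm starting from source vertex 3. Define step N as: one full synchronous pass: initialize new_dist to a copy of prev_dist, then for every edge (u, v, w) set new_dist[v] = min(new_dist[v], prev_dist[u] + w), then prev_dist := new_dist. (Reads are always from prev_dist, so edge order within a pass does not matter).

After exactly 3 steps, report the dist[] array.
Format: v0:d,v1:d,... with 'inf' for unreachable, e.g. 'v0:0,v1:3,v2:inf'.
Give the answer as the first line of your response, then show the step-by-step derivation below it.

v0:inf,v1:23,v2:11,v3:0,v4:inf,v5:1

step 1: dist = v0:inf,v1:inf,v2:inf,v3:0,v4:inf,v5:1
step 2: dist = v0:inf,v1:inf,v2:11,v3:0,v4:inf,v5:1
step 3: dist = v0:inf,v1:23,v2:11,v3:0,v4:inf,v5:1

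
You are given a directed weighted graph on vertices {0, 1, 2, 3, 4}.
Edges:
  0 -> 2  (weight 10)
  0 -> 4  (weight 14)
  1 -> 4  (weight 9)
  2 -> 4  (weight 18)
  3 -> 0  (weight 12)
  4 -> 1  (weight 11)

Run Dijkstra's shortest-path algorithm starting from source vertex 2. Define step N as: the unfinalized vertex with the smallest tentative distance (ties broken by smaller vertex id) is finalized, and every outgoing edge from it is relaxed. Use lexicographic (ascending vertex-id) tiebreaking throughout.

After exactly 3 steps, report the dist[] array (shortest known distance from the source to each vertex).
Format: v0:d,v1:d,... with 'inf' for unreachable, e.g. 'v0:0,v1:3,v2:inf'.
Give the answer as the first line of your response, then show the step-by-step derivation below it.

v0:inf,v1:29,v2:0,v3:inf,v4:18

step 1: dist = v0:inf,v1:inf,v2:0,v3:inf,v4:18
step 2: dist = v0:inf,v1:29,v2:0,v3:inf,v4:18
step 3: dist = v0:inf,v1:29,v2:0,v3:inf,v4:18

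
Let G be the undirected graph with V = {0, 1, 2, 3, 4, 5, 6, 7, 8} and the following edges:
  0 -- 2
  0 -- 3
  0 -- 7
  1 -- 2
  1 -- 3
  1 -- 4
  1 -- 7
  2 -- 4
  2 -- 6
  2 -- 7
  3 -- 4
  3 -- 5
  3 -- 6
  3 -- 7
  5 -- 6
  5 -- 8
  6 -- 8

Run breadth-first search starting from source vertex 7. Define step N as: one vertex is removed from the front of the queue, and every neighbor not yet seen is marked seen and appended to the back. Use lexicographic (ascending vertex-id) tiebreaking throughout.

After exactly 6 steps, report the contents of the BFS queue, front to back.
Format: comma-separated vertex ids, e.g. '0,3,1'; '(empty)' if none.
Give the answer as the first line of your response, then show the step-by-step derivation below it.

6,5

step 1: dequeue 7; queue=[0,1,2,3]; order=7
step 2: dequeue 0; queue=[1,2,3]; order=7,0
step 3: dequeue 1; queue=[2,3,4]; order=7,0,1
step 4: dequeue 2; queue=[3,4,6]; order=7,0,1,2
step 5: dequeue 3; queue=[4,6,5]; order=7,0,1,2,3
step 6: dequeue 4; queue=[6,5]; order=7,0,1,2,3,4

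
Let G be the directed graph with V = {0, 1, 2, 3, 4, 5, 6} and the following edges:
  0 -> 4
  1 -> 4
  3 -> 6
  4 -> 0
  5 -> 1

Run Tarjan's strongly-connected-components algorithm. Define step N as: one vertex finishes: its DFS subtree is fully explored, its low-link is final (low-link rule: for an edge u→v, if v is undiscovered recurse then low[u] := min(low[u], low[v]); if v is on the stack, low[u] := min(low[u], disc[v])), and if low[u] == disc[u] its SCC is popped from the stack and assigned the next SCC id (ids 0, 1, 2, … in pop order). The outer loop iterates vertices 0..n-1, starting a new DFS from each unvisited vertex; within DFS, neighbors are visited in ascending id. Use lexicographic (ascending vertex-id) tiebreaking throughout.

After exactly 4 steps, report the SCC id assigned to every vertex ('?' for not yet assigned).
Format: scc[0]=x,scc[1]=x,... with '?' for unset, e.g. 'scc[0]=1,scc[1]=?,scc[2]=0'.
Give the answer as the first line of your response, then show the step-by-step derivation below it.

scc[0]=0,scc[1]=1,scc[2]=2,scc[3]=?,scc[4]=0,scc[5]=?,scc[6]=?

step 1: low=(low[0]=0,low[1]=?,low[2]=?,low[3]=?,low[4]=0,low[5]=?,low[6]=?); scc=(scc[0]=?,scc[1]=?,scc[2]=?,scc[3]=?,scc[4]=?,scc[5]=?,scc[6]=?)
step 2: low=(low[0]=0,low[1]=?,low[2]=?,low[3]=?,low[4]=0,low[5]=?,low[6]=?); scc=(scc[0]=0,scc[1]=?,scc[2]=?,scc[3]=?,scc[4]=0,scc[5]=?,scc[6]=?)
step 3: low=(low[0]=0,low[1]=2,low[2]=?,low[3]=?,low[4]=0,low[5]=?,low[6]=?); scc=(scc[0]=0,scc[1]=1,scc[2]=?,scc[3]=?,scc[4]=0,scc[5]=?,scc[6]=?)
step 4: low=(low[0]=0,low[1]=2,low[2]=3,low[3]=?,low[4]=0,low[5]=?,low[6]=?); scc=(scc[0]=0,scc[1]=1,scc[2]=2,scc[3]=?,scc[4]=0,scc[5]=?,scc[6]=?)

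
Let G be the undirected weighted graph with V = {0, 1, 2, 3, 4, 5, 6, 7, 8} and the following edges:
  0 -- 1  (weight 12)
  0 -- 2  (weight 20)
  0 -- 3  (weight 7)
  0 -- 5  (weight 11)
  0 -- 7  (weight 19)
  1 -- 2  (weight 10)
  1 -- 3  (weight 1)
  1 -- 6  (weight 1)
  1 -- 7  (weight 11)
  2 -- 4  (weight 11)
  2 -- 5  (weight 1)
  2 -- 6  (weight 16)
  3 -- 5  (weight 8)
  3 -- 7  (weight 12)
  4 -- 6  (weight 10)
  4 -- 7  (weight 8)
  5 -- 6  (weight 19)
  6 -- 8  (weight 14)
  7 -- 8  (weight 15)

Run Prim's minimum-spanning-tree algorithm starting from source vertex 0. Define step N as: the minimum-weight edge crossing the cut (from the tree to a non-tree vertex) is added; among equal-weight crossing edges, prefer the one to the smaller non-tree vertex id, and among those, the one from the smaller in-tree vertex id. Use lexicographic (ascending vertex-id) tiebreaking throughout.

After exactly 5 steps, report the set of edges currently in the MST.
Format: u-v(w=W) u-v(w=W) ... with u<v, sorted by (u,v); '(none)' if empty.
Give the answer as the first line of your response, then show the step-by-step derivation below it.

0-3(w=7) 1-3(w=1) 1-6(w=1) 2-5(w=1) 3-5(w=8)

step 1: add edge 0-3 (w=7); MST = {0-3(w=7)}
step 2: add edge 1-3 (w=1); MST = {0-3(w=7) 1-3(w=1)}
step 3: add edge 1-6 (w=1); MST = {0-3(w=7) 1-3(w=1) 1-6(w=1)}
step 4: add edge 3-5 (w=8); MST = {0-3(w=7) 1-3(w=1) 1-6(w=1) 3-5(w=8)}
step 5: add edge 2-5 (w=1); MST = {0-3(w=7) 1-3(w=1) 1-6(w=1) 2-5(w=1) 3-5(w=8)}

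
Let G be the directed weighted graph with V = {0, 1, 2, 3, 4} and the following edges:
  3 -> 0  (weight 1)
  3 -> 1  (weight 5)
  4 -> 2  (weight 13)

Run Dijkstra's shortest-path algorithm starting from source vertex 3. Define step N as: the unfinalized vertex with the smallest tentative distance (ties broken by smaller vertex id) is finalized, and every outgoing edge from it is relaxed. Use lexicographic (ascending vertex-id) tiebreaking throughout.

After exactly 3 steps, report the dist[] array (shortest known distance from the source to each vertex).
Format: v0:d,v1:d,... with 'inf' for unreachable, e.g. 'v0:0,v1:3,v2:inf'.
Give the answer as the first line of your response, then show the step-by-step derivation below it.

v0:1,v1:5,v2:inf,v3:0,v4:inf

step 1: dist = v0:1,v1:5,v2:inf,v3:0,v4:inf
step 2: dist = v0:1,v1:5,v2:inf,v3:0,v4:inf
step 3: dist = v0:1,v1:5,v2:inf,v3:0,v4:inf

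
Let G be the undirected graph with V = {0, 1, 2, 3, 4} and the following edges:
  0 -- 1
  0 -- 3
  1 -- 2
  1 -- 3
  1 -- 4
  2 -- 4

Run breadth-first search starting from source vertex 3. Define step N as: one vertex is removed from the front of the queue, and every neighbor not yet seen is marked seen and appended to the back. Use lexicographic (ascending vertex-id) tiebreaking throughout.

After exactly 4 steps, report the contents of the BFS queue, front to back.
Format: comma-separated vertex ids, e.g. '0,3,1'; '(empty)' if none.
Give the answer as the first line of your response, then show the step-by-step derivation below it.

4

step 1: dequeue 3; queue=[0,1]; order=3
step 2: dequeue 0; queue=[1]; order=3,0
step 3: dequeue 1; queue=[2,4]; order=3,0,1
step 4: dequeue 2; queue=[4]; order=3,0,1,2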